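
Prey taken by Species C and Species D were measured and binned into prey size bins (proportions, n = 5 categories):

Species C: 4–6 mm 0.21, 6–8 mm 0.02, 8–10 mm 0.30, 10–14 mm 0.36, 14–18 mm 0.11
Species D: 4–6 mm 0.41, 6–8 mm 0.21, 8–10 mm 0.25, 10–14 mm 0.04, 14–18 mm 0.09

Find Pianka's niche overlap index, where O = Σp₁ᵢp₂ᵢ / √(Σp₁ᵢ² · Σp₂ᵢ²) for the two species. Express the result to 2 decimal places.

0.68

Σ p₁ᵢp₂ᵢ = 0.0861 + 0.0042 + 0.0750 + 0.0144 + 0.0099 = 0.1896
Σp_1ᵢ² = 0.21² + 0.02² + 0.30² + 0.36² + 0.11² = 0.0441 + 0.0004 + 0.0900 + 0.1296 + 0.0121 = 0.2762
Σp_2ᵢ² = 0.41² + 0.21² + 0.25² + 0.04² + 0.09² = 0.1681 + 0.0441 + 0.0625 + 0.0016 + 0.0081 = 0.2844
O = 0.1896 / √(0.2762 × 0.2844) = 0.1896 / 0.28027 = 0.6765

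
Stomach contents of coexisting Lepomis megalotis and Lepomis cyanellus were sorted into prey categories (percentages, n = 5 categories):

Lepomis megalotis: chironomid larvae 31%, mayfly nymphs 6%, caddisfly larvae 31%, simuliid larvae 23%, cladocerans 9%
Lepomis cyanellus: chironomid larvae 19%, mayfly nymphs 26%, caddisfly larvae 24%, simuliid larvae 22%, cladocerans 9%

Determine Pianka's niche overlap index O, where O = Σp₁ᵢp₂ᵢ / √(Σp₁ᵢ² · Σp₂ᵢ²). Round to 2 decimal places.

0.88

Convert percentages to proportions (divide by 100).
Σ p₁ᵢp₂ᵢ = 0.0589 + 0.0156 + 0.0744 + 0.0506 + 0.0081 = 0.2076
Σp_1ᵢ² = 0.31² + 0.06² + 0.31² + 0.23² + 0.09² = 0.0961 + 0.0036 + 0.0961 + 0.0529 + 0.0081 = 0.2568
Σp_2ᵢ² = 0.19² + 0.26² + 0.24² + 0.22² + 0.09² = 0.0361 + 0.0676 + 0.0576 + 0.0484 + 0.0081 = 0.2178
O = 0.2076 / √(0.2568 × 0.2178) = 0.2076 / 0.23650 = 0.8778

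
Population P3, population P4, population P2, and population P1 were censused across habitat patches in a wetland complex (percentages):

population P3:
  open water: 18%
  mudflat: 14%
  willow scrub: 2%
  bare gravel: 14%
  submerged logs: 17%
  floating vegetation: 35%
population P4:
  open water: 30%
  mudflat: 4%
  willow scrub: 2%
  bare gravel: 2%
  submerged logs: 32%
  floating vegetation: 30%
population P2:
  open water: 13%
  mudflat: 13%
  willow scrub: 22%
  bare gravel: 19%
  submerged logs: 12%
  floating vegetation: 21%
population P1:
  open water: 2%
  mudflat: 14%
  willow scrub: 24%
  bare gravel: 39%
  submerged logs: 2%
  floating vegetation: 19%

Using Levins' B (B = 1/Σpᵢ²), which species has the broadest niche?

population P2

Convert percentages to proportions (divide by 100).
Σp_P3ᵢ² = 0.18² + 0.14² + 0.02² + 0.14² + 0.17² + 0.35² = 0.0324 + 0.0196 + 0.0004 + 0.0196 + 0.0289 + 0.1225 = 0.2234
B_P3 = 1 / 0.2234 = 4.4763
Σp_P4ᵢ² = 0.30² + 0.04² + 0.02² + 0.02² + 0.32² + 0.30² = 0.0900 + 0.0016 + 0.0004 + 0.0004 + 0.1024 + 0.0900 = 0.2848
B_P4 = 1 / 0.2848 = 3.5112
Σp_P2ᵢ² = 0.13² + 0.13² + 0.22² + 0.19² + 0.12² + 0.21² = 0.0169 + 0.0169 + 0.0484 + 0.0361 + 0.0144 + 0.0441 = 0.1768
B_P2 = 1 / 0.1768 = 5.6561
Σp_P1ᵢ² = 0.02² + 0.14² + 0.24² + 0.39² + 0.02² + 0.19² = 0.0004 + 0.0196 + 0.0576 + 0.1521 + 0.0004 + 0.0361 = 0.2662
B_P1 = 1 / 0.2662 = 3.7566
Highest B → broadest niche (most generalist): population P2 (B = 5.66).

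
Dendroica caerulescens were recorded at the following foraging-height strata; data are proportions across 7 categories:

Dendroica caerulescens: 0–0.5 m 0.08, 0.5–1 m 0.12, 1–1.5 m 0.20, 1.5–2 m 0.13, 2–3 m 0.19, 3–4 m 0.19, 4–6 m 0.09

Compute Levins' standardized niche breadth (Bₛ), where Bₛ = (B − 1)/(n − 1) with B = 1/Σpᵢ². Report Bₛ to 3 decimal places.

0.888

Σpᵢ² = 0.08² + 0.12² + 0.20² + 0.13² + 0.19² + 0.19² + 0.09² = 0.0064 + 0.0144 + 0.0400 + 0.0169 + 0.0361 + 0.0361 + 0.0081 = 0.1580
B = 1 / 0.1580 = 6.32911
Bₛ = (B − 1)/(n − 1) = (6.32911 − 1)/(7 − 1) = 5.32911/6 = 0.88819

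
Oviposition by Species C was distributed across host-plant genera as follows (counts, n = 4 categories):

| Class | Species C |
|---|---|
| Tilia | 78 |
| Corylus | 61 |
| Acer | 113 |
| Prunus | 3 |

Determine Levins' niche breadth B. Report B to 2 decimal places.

2.88

Proportions for Species C (n=255): 78/255=0.3059, 61/255=0.2392, 113/255=0.4431, 3/255=0.0118
Σpᵢ² = 0.3059² + 0.2392² + 0.4431² + 0.0118² = 0.093575 + 0.057217 + 0.196338 + 0.000139 = 0.347269
B = 1 / 0.347269 = 2.8796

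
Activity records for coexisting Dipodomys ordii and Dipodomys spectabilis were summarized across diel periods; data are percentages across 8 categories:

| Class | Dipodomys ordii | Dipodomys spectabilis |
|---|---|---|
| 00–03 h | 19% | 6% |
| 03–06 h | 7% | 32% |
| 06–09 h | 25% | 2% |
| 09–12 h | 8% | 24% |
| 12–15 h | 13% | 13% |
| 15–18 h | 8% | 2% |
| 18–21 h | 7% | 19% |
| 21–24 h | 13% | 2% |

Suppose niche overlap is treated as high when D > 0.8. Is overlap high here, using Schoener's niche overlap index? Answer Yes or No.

Convert percentages to proportions (divide by 100).
Σ|p₁ᵢ − p₂ᵢ| = 0.13 + 0.25 + 0.23 + 0.16 + 0.00 + 0.06 + 0.12 + 0.11 = 1.06
D = 1 − ½ × 1.06 = 1 − 0.530 = 0.4700
D = 0.4700 < 0.8 → No.

No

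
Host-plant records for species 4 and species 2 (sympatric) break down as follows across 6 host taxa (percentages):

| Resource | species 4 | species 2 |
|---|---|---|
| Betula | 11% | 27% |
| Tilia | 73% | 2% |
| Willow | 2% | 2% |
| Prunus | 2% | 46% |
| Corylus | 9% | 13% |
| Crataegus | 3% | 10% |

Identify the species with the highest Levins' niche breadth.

Convert percentages to proportions (divide by 100).
Σp_4ᵢ² = 0.11² + 0.73² + 0.02² + 0.02² + 0.09² + 0.03² = 0.0121 + 0.5329 + 0.0004 + 0.0004 + 0.0081 + 0.0009 = 0.5548
B_4 = 1 / 0.5548 = 1.8025
Σp_2ᵢ² = 0.27² + 0.02² + 0.02² + 0.46² + 0.13² + 0.10² = 0.0729 + 0.0004 + 0.0004 + 0.2116 + 0.0169 + 0.0100 = 0.3122
B_2 = 1 / 0.3122 = 3.2031
Highest B → broadest niche (most generalist): species 2 (B = 3.20).

species 2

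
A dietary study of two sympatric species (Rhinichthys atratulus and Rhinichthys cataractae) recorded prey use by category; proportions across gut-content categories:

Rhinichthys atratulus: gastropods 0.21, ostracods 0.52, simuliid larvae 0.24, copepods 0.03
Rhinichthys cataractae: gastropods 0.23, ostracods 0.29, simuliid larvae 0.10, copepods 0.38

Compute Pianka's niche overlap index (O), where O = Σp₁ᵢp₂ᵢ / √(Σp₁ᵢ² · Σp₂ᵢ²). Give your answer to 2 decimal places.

Σ p₁ᵢp₂ᵢ = 0.0483 + 0.1508 + 0.0240 + 0.0114 = 0.2345
Σp_1ᵢ² = 0.21² + 0.52² + 0.24² + 0.03² = 0.0441 + 0.2704 + 0.0576 + 0.0009 = 0.3730
Σp_2ᵢ² = 0.23² + 0.29² + 0.10² + 0.38² = 0.0529 + 0.0841 + 0.0100 + 0.1444 = 0.2914
O = 0.2345 / √(0.3730 × 0.2914) = 0.2345 / 0.32969 = 0.7113

0.71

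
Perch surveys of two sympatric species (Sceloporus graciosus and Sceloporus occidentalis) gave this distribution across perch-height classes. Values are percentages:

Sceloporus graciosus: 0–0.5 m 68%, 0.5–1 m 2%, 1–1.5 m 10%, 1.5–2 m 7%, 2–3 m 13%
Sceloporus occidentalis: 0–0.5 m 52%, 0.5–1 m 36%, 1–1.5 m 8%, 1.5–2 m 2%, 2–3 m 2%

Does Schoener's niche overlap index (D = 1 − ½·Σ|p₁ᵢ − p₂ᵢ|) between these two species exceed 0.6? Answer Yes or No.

Yes

Convert percentages to proportions (divide by 100).
Σ|p₁ᵢ − p₂ᵢ| = 0.16 + 0.34 + 0.02 + 0.05 + 0.11 = 0.68
D = 1 − ½ × 0.68 = 1 − 0.340 = 0.6600
D = 0.6600 > 0.6 → Yes.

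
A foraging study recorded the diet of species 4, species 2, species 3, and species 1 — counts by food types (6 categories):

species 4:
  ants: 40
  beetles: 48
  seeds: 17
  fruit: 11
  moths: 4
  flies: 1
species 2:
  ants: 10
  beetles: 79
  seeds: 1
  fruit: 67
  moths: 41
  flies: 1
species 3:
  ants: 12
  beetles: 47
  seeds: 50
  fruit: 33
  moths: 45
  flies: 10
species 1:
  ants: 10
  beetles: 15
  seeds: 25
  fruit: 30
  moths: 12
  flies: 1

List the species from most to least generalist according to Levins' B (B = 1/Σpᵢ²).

species 3 > species 1 > species 4 > species 2

Proportions for species 4 (n=121): 40/121=0.3306, 48/121=0.3967, 17/121=0.1405, 11/121=0.0909, 4/121=0.0331, 1/121=0.0083
Proportions for species 2 (n=199): 10/199=0.0503, 79/199=0.3970, 1/199=0.0050, 67/199=0.3367, 41/199=0.2060, 1/199=0.0050
Proportions for species 3 (n=197): 12/197=0.0609, 47/197=0.2386, 50/197=0.2538, 33/197=0.1675, 45/197=0.2284, 10/197=0.0508
Proportions for species 1 (n=93): 10/93=0.1075, 15/93=0.1613, 25/93=0.2688, 30/93=0.3226, 12/93=0.1290, 1/93=0.0108
Σp_4ᵢ² = 0.3306² + 0.3967² + 0.1405² + 0.0909² + 0.0331² + 0.0083² = 0.109296 + 0.157371 + 0.019740 + 0.008263 + 0.001096 + 0.000069 = 0.295835
B_4 = 1 / 0.295835 = 3.3803
Σp_2ᵢ² = 0.0503² + 0.3970² + 0.0050² + 0.3367² + 0.2060² + 0.0050² = 0.002530 + 0.157609 + 0.000025 + 0.113367 + 0.042436 + 0.000025 = 0.315992
B_2 = 1 / 0.315992 = 3.1646
Σp_3ᵢ² = 0.0609² + 0.2386² + 0.2538² + 0.1675² + 0.2284² + 0.0508² = 0.003709 + 0.056930 + 0.064414 + 0.028056 + 0.052167 + 0.002581 = 0.207857
B_3 = 1 / 0.207857 = 4.8110
Σp_1ᵢ² = 0.1075² + 0.1613² + 0.2688² + 0.3226² + 0.1290² + 0.0108² = 0.011556 + 0.026018 + 0.072253 + 0.104071 + 0.016641 + 0.000117 = 0.230656
B_1 = 1 / 0.230656 = 4.3355
Ranking by B (broadest → narrowest): species 3 (4.81) > species 1 (4.34) > species 4 (3.38) > species 2 (3.16)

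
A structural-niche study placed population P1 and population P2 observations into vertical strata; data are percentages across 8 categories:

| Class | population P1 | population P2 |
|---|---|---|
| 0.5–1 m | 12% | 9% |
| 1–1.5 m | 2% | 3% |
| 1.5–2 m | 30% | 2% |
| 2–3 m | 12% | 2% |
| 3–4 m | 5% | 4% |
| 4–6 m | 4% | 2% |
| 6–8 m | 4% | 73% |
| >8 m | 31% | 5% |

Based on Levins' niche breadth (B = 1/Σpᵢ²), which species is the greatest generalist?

population P1

Convert percentages to proportions (divide by 100).
Σp_P1ᵢ² = 0.12² + 0.02² + 0.30² + 0.12² + 0.05² + 0.04² + 0.04² + 0.31² = 0.0144 + 0.0004 + 0.0900 + 0.0144 + 0.0025 + 0.0016 + 0.0016 + 0.0961 = 0.2210
B_P1 = 1 / 0.2210 = 4.5249
Σp_P2ᵢ² = 0.09² + 0.03² + 0.02² + 0.02² + 0.04² + 0.02² + 0.73² + 0.05² = 0.0081 + 0.0009 + 0.0004 + 0.0004 + 0.0016 + 0.0004 + 0.5329 + 0.0025 = 0.5472
B_P2 = 1 / 0.5472 = 1.8275
Highest B → broadest niche (most generalist): population P1 (B = 4.52).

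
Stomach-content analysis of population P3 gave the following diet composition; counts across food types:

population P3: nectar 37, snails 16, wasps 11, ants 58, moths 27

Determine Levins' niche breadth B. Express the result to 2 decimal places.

Proportions for population P3 (n=149): 37/149=0.2483, 16/149=0.1074, 11/149=0.0738, 58/149=0.3893, 27/149=0.1812
Σpᵢ² = 0.2483² + 0.1074² + 0.0738² + 0.3893² + 0.1812² = 0.061653 + 0.011535 + 0.005446 + 0.151554 + 0.032833 = 0.263021
B = 1 / 0.263021 = 3.8020

3.80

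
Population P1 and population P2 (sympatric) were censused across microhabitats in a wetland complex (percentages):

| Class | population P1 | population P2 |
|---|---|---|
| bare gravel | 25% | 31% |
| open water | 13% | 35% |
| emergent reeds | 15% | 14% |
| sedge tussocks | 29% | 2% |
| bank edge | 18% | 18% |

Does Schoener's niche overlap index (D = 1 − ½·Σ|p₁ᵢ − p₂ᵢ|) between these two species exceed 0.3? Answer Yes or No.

Yes

Convert percentages to proportions (divide by 100).
Σ|p₁ᵢ − p₂ᵢ| = 0.06 + 0.22 + 0.01 + 0.27 + 0.00 = 0.56
D = 1 − ½ × 0.56 = 1 − 0.280 = 0.7200
D = 0.7200 > 0.3 → Yes.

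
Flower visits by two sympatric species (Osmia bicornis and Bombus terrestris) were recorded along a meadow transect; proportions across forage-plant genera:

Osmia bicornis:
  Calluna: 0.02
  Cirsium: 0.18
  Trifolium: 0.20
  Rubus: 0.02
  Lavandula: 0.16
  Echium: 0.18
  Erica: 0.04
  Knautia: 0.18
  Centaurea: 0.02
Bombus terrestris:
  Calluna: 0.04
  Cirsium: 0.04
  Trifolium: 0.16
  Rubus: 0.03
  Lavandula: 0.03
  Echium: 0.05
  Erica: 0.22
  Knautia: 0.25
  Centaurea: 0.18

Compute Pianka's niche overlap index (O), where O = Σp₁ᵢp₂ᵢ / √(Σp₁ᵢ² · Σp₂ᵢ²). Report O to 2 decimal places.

Σ p₁ᵢp₂ᵢ = 0.0008 + 0.0072 + 0.0320 + 0.0006 + 0.0048 + 0.0090 + 0.0088 + 0.0450 + 0.0036 = 0.1118
Σp_1ᵢ² = 0.02² + 0.18² + 0.20² + 0.02² + 0.16² + 0.18² + 0.04² + 0.18² + 0.02² = 0.0004 + 0.0324 + 0.0400 + 0.0004 + 0.0256 + 0.0324 + 0.0016 + 0.0324 + 0.0004 = 0.1656
Σp_2ᵢ² = 0.04² + 0.04² + 0.16² + 0.03² + 0.03² + 0.05² + 0.22² + 0.25² + 0.18² = 0.0016 + 0.0016 + 0.0256 + 0.0009 + 0.0009 + 0.0025 + 0.0484 + 0.0625 + 0.0324 = 0.1764
O = 0.1118 / √(0.1656 × 0.1764) = 0.1118 / 0.17091 = 0.6541

0.65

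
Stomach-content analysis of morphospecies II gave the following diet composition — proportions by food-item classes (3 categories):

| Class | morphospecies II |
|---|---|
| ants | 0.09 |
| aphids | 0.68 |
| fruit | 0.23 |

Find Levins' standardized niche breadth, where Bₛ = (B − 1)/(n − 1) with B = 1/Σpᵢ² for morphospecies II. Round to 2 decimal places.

Σpᵢ² = 0.09² + 0.68² + 0.23² = 0.0081 + 0.4624 + 0.0529 = 0.5234
B = 1 / 0.5234 = 1.9106
Bₛ = (B − 1)/(n − 1) = (1.9106 − 1)/(3 − 1) = 0.9106/2 = 0.4553

0.46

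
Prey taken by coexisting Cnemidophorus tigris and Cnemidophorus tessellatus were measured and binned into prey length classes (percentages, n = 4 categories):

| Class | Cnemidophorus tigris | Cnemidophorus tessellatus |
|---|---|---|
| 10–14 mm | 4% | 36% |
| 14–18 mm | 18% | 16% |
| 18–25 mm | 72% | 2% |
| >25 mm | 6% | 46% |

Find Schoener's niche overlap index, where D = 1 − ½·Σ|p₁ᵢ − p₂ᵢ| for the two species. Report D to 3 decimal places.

Convert percentages to proportions (divide by 100).
Σ|p₁ᵢ − p₂ᵢ| = 0.32 + 0.02 + 0.70 + 0.40 = 1.44
D = 1 − ½ × 1.44 = 1 − 0.720 = 0.28000

0.280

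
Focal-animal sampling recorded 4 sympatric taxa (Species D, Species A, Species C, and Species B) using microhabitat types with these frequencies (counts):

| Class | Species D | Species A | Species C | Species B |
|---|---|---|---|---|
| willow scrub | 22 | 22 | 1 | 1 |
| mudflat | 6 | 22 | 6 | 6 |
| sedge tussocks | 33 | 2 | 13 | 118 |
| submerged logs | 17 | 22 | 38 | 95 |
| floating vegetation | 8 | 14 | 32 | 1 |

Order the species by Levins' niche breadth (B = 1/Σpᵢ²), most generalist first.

Species A > Species D > Species C > Species B

Proportions for Species D (n=86): 22/86=0.2558, 6/86=0.0698, 33/86=0.3837, 17/86=0.1977, 8/86=0.0930
Proportions for Species A (n=82): 22/82=0.2683, 22/82=0.2683, 2/82=0.0244, 22/82=0.2683, 14/82=0.1707
Proportions for Species C (n=90): 1/90=0.0111, 6/90=0.0667, 13/90=0.1444, 38/90=0.4222, 32/90=0.3556
Proportions for Species B (n=221): 1/221=0.0045, 6/221=0.0271, 118/221=0.5339, 95/221=0.4299, 1/221=0.0045
Σp_Dᵢ² = 0.2558² + 0.0698² + 0.3837² + 0.1977² + 0.0930² = 0.065434 + 0.004872 + 0.147226 + 0.039085 + 0.008649 = 0.265266
B_D = 1 / 0.265266 = 3.7698
Σp_Aᵢ² = 0.2683² + 0.2683² + 0.0244² + 0.2683² + 0.1707² = 0.071985 + 0.071985 + 0.000595 + 0.071985 + 0.029138 = 0.245688
B_A = 1 / 0.245688 = 4.0702
Σp_Cᵢ² = 0.0111² + 0.0667² + 0.1444² + 0.4222² + 0.3556² = 0.000123 + 0.004449 + 0.020851 + 0.178253 + 0.126451 = 0.330127
B_C = 1 / 0.330127 = 3.0291
Σp_Bᵢ² = 0.0045² + 0.0271² + 0.5339² + 0.4299² + 0.0045² = 0.000020 + 0.000734 + 0.285049 + 0.184814 + 0.000020 = 0.470637
B_B = 1 / 0.470637 = 2.1248
Ranking by B (broadest → narrowest): Species A (4.07) > Species D (3.77) > Species C (3.03) > Species B (2.12)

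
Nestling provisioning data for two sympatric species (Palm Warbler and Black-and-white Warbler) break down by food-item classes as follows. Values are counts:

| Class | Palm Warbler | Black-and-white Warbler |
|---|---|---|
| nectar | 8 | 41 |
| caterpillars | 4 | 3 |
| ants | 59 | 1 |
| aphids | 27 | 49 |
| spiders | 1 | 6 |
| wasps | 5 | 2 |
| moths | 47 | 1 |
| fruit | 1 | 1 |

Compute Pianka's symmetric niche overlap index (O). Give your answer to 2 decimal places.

Proportions for Palm Warbler (n=152): 8/152=0.0526, 4/152=0.0263, 59/152=0.3882, 27/152=0.1776, 1/152=0.0066, 5/152=0.0329, 47/152=0.3092, 1/152=0.0066
Proportions for Black-and-white Warbler (n=104): 41/104=0.3942, 3/104=0.0288, 1/104=0.0096, 49/104=0.4712, 6/104=0.0577, 2/104=0.0192, 1/104=0.0096, 1/104=0.0096
Σ p₁ᵢp₂ᵢ = 0.020735 + 0.000757 + 0.003727 + 0.083685 + 0.000381 + 0.000632 + 0.002968 + 0.000063 = 0.112948
Σp_1ᵢ² = 0.0526² + 0.0263² + 0.3882² + 0.1776² + 0.0066² + 0.0329² + 0.3092² + 0.0066² = 0.002767 + 0.000692 + 0.150699 + 0.031542 + 0.000044 + 0.001082 + 0.095605 + 0.000044 = 0.282475
Σp_2ᵢ² = 0.3942² + 0.0288² + 0.0096² + 0.4712² + 0.0577² + 0.0192² + 0.0096² + 0.0096² = 0.155394 + 0.000829 + 0.000092 + 0.222029 + 0.003329 + 0.000369 + 0.000092 + 0.000092 = 0.382226
O = 0.112948 / √(0.282475 × 0.382226) = 0.112948 / 0.3285868 = 0.3437

0.34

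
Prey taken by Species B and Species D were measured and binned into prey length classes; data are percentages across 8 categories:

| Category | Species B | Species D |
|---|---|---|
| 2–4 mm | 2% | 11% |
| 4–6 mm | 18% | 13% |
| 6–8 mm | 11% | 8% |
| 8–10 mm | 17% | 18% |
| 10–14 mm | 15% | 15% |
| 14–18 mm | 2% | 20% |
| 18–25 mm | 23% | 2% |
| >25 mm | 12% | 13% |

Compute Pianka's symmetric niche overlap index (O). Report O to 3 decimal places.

0.718

Convert percentages to proportions (divide by 100).
Σ p₁ᵢp₂ᵢ = 0.0022 + 0.0234 + 0.0088 + 0.0306 + 0.0225 + 0.0040 + 0.0046 + 0.0156 = 0.1117
Σp_1ᵢ² = 0.02² + 0.18² + 0.11² + 0.17² + 0.15² + 0.02² + 0.23² + 0.12² = 0.0004 + 0.0324 + 0.0121 + 0.0289 + 0.0225 + 0.0004 + 0.0529 + 0.0144 = 0.1640
Σp_2ᵢ² = 0.11² + 0.13² + 0.08² + 0.18² + 0.15² + 0.20² + 0.02² + 0.13² = 0.0121 + 0.0169 + 0.0064 + 0.0324 + 0.0225 + 0.0400 + 0.0004 + 0.0169 = 0.1476
O = 0.1117 / √(0.1640 × 0.1476) = 0.1117 / 0.155584 = 0.71794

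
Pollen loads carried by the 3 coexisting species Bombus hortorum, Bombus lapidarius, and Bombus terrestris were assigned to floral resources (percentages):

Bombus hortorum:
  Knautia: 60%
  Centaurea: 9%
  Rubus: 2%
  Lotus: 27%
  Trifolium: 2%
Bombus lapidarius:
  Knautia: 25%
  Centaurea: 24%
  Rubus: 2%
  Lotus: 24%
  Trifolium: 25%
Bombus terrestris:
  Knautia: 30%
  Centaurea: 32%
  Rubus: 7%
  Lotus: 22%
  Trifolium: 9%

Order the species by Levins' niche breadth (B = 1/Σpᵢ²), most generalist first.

Convert percentages to proportions (divide by 100).
Σp_hortᵢ² = 0.60² + 0.09² + 0.02² + 0.27² + 0.02² = 0.3600 + 0.0081 + 0.0004 + 0.0729 + 0.0004 = 0.4418
B_hort = 1 / 0.4418 = 2.2635
Σp_lapiᵢ² = 0.25² + 0.24² + 0.02² + 0.24² + 0.25² = 0.0625 + 0.0576 + 0.0004 + 0.0576 + 0.0625 = 0.2406
B_lapi = 1 / 0.2406 = 4.1563
Σp_terrᵢ² = 0.30² + 0.32² + 0.07² + 0.22² + 0.09² = 0.0900 + 0.1024 + 0.0049 + 0.0484 + 0.0081 = 0.2538
B_terr = 1 / 0.2538 = 3.9401
Ranking by B (broadest → narrowest): Bombus lapidarius (4.16) > Bombus terrestris (3.94) > Bombus hortorum (2.26)

Bombus lapidarius > Bombus terrestris > Bombus hortorum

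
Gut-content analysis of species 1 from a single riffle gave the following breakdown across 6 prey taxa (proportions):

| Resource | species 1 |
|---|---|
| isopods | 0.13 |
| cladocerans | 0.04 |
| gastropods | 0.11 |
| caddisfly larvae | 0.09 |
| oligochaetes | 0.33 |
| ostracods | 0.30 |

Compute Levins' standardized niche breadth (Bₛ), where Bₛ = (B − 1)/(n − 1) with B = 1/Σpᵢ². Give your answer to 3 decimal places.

Σpᵢ² = 0.13² + 0.04² + 0.11² + 0.09² + 0.33² + 0.30² = 0.0169 + 0.0016 + 0.0121 + 0.0081 + 0.1089 + 0.0900 = 0.2376
B = 1 / 0.2376 = 4.20875
Bₛ = (B − 1)/(n − 1) = (4.20875 − 1)/(6 − 1) = 3.20875/5 = 0.64175

0.642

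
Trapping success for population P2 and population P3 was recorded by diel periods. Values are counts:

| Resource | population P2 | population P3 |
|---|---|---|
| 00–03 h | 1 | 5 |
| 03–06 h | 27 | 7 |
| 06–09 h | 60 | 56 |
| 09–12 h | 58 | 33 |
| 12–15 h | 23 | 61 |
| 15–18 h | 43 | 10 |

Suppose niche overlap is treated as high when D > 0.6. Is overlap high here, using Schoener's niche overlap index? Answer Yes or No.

Yes

Proportions for population P2 (n=212): 1/212=0.0047, 27/212=0.1274, 60/212=0.2830, 58/212=0.2736, 23/212=0.1085, 43/212=0.2028
Proportions for population P3 (n=172): 5/172=0.0291, 7/172=0.0407, 56/172=0.3256, 33/172=0.1919, 61/172=0.3547, 10/172=0.0581
Σ|p₁ᵢ − p₂ᵢ| = 0.0244 + 0.0867 + 0.0426 + 0.0817 + 0.2462 + 0.1447 = 0.6263
D = 1 − ½ × 0.6263 = 1 − 0.31315 = 0.68685
D = 0.68685 > 0.6 → Yes.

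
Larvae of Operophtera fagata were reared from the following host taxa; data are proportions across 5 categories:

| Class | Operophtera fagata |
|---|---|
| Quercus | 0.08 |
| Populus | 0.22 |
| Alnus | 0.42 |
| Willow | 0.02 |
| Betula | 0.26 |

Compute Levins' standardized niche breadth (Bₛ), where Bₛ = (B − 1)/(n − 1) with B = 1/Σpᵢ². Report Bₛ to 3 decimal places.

0.586

Σpᵢ² = 0.08² + 0.22² + 0.42² + 0.02² + 0.26² = 0.0064 + 0.0484 + 0.1764 + 0.0004 + 0.0676 = 0.2992
B = 1 / 0.2992 = 3.34225
Bₛ = (B − 1)/(n − 1) = (3.34225 − 1)/(5 − 1) = 2.34225/4 = 0.58556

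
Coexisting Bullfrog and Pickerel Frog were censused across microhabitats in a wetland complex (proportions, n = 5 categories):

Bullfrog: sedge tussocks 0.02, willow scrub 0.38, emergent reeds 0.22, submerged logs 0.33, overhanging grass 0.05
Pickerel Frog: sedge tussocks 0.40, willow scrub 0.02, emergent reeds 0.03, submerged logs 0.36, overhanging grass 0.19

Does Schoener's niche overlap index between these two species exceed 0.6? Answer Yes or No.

No

Σ|p₁ᵢ − p₂ᵢ| = 0.38 + 0.36 + 0.19 + 0.03 + 0.14 = 1.10
D = 1 − ½ × 1.10 = 1 − 0.550 = 0.4500
D = 0.4500 < 0.6 → No.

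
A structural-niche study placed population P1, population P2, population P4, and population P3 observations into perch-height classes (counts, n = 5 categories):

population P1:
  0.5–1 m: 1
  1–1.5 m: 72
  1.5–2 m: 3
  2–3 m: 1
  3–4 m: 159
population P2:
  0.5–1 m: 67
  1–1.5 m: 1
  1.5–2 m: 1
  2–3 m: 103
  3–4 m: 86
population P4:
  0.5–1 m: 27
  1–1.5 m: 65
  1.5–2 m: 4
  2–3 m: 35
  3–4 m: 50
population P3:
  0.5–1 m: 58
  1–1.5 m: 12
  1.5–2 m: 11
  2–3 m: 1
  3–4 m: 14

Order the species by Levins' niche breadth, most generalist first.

population P4 > population P2 > population P3 > population P1

Proportions for population P1 (n=236): 1/236=0.0042, 72/236=0.3051, 3/236=0.0127, 1/236=0.0042, 159/236=0.6737
Proportions for population P2 (n=258): 67/258=0.2597, 1/258=0.0039, 1/258=0.0039, 103/258=0.3992, 86/258=0.3333
Proportions for population P4 (n=181): 27/181=0.1492, 65/181=0.3591, 4/181=0.0221, 35/181=0.1934, 50/181=0.2762
Proportions for population P3 (n=96): 58/96=0.6042, 12/96=0.1250, 11/96=0.1146, 1/96=0.0104, 14/96=0.1458
Σp_P1ᵢ² = 0.0042² + 0.3051² + 0.0127² + 0.0042² + 0.6737² = 0.000018 + 0.093086 + 0.000161 + 0.000018 + 0.453872 = 0.547155
B_P1 = 1 / 0.547155 = 1.8276
Σp_P2ᵢ² = 0.2597² + 0.0039² + 0.0039² + 0.3992² + 0.3333² = 0.067444 + 0.000015 + 0.000015 + 0.159361 + 0.111089 = 0.337924
B_P2 = 1 / 0.337924 = 2.9592
Σp_P4ᵢ² = 0.1492² + 0.3591² + 0.0221² + 0.1934² + 0.2762² = 0.022261 + 0.128953 + 0.000488 + 0.037404 + 0.076286 = 0.265392
B_P4 = 1 / 0.265392 = 3.7680
Σp_P3ᵢ² = 0.6042² + 0.1250² + 0.1146² + 0.0104² + 0.1458² = 0.365058 + 0.015625 + 0.013133 + 0.000108 + 0.021258 = 0.415182
B_P3 = 1 / 0.415182 = 2.4086
Ranking by B (broadest → narrowest): population P4 (3.77) > population P2 (2.96) > population P3 (2.41) > population P1 (1.83)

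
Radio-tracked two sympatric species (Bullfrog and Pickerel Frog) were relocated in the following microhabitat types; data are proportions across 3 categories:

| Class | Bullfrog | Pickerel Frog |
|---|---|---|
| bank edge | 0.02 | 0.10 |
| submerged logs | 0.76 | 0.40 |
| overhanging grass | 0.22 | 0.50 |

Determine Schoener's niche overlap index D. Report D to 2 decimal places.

Σ|p₁ᵢ − p₂ᵢ| = 0.08 + 0.36 + 0.28 = 0.72
D = 1 − ½ × 0.72 = 1 − 0.360 = 0.6400

0.64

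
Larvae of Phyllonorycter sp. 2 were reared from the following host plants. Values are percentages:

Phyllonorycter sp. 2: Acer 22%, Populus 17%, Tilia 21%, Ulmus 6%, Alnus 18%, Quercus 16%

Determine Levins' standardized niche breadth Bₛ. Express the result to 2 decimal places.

Convert percentages to proportions (divide by 100).
Σpᵢ² = 0.22² + 0.17² + 0.21² + 0.06² + 0.18² + 0.16² = 0.0484 + 0.0289 + 0.0441 + 0.0036 + 0.0324 + 0.0256 = 0.1830
B = 1 / 0.1830 = 5.4645
Bₛ = (B − 1)/(n − 1) = (5.4645 − 1)/(6 − 1) = 4.4645/5 = 0.8929

0.89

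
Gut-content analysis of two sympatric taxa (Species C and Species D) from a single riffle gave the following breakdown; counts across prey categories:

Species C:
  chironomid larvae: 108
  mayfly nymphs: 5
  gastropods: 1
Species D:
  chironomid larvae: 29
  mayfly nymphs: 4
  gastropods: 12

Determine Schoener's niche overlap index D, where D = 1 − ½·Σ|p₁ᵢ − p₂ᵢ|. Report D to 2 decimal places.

0.70

Proportions for Species C (n=114): 108/114=0.9474, 5/114=0.0439, 1/114=0.0088
Proportions for Species D (n=45): 29/45=0.6444, 4/45=0.0889, 12/45=0.2667
Σ|p₁ᵢ − p₂ᵢ| = 0.3030 + 0.0450 + 0.2579 = 0.6059
D = 1 − ½ × 0.6059 = 1 − 0.30295 = 0.69705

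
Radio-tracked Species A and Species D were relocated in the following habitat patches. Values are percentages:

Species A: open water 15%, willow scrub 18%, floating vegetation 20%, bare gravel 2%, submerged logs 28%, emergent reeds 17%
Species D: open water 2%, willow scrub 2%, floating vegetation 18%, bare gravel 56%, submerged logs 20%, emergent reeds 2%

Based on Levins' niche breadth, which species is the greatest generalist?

Convert percentages to proportions (divide by 100).
Σp_Aᵢ² = 0.15² + 0.18² + 0.20² + 0.02² + 0.28² + 0.17² = 0.0225 + 0.0324 + 0.0400 + 0.0004 + 0.0784 + 0.0289 = 0.2026
B_A = 1 / 0.2026 = 4.9358
Σp_Dᵢ² = 0.02² + 0.02² + 0.18² + 0.56² + 0.20² + 0.02² = 0.0004 + 0.0004 + 0.0324 + 0.3136 + 0.0400 + 0.0004 = 0.3872
B_D = 1 / 0.3872 = 2.5826
Highest B → broadest niche (most generalist): Species A (B = 4.94).

Species A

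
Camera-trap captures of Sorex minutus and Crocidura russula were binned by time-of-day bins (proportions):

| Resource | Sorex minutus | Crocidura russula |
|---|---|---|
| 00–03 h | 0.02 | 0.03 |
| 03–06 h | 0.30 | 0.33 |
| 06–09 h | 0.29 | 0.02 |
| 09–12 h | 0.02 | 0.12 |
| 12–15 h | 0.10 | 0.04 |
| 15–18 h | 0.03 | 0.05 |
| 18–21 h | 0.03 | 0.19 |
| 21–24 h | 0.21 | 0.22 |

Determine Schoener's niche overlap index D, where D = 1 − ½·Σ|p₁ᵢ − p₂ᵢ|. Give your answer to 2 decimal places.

Σ|p₁ᵢ − p₂ᵢ| = 0.01 + 0.03 + 0.27 + 0.10 + 0.06 + 0.02 + 0.16 + 0.01 = 0.66
D = 1 − ½ × 0.66 = 1 − 0.330 = 0.6700

0.67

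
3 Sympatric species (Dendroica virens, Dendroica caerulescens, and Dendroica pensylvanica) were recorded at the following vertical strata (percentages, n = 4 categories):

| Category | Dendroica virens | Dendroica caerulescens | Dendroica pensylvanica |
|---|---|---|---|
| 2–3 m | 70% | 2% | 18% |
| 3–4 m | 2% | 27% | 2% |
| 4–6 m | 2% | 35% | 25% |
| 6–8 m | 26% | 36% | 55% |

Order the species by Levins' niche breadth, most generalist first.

Dendroica caerulescens > Dendroica pensylvanica > Dendroica virens

Convert percentages to proportions (divide by 100).
Σp_vireᵢ² = 0.70² + 0.02² + 0.02² + 0.26² = 0.4900 + 0.0004 + 0.0004 + 0.0676 = 0.5584
B_vire = 1 / 0.5584 = 1.7908
Σp_caerᵢ² = 0.02² + 0.27² + 0.35² + 0.36² = 0.0004 + 0.0729 + 0.1225 + 0.1296 = 0.3254
B_caer = 1 / 0.3254 = 3.0731
Σp_pensᵢ² = 0.18² + 0.02² + 0.25² + 0.55² = 0.0324 + 0.0004 + 0.0625 + 0.3025 = 0.3978
B_pens = 1 / 0.3978 = 2.5138
Ranking by B (broadest → narrowest): Dendroica caerulescens (3.07) > Dendroica pensylvanica (2.51) > Dendroica virens (1.79)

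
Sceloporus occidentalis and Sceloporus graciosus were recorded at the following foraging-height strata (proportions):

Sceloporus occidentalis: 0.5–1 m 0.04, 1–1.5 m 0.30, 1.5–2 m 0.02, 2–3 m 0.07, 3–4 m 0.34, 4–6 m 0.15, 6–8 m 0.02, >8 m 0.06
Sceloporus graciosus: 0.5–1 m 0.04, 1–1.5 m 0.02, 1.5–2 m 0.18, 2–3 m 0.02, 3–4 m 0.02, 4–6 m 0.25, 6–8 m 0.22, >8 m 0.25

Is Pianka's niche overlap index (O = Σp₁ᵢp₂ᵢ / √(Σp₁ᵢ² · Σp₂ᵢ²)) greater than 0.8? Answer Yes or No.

Σ p₁ᵢp₂ᵢ = 0.0016 + 0.0060 + 0.0036 + 0.0014 + 0.0068 + 0.0375 + 0.0044 + 0.0150 = 0.0763
Σp_1ᵢ² = 0.04² + 0.30² + 0.02² + 0.07² + 0.34² + 0.15² + 0.02² + 0.06² = 0.0016 + 0.0900 + 0.0004 + 0.0049 + 0.1156 + 0.0225 + 0.0004 + 0.0036 = 0.2390
Σp_2ᵢ² = 0.04² + 0.02² + 0.18² + 0.02² + 0.02² + 0.25² + 0.22² + 0.25² = 0.0016 + 0.0004 + 0.0324 + 0.0004 + 0.0004 + 0.0625 + 0.0484 + 0.0625 = 0.2086
O = 0.0763 / √(0.2390 × 0.2086) = 0.0763 / 0.22328 = 0.3417
O = 0.3417 < 0.8 → No.

No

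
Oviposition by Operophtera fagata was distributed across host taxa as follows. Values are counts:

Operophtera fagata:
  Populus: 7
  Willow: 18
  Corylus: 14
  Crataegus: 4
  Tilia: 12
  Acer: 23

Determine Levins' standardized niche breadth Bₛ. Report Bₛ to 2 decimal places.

Proportions for Operophtera fagata (n=78): 7/78=0.0897, 18/78=0.2308, 14/78=0.1795, 4/78=0.0513, 12/78=0.1538, 23/78=0.2949
Σpᵢ² = 0.0897² + 0.2308² + 0.1795² + 0.0513² + 0.1538² + 0.2949² = 0.008046 + 0.053269 + 0.032220 + 0.002632 + 0.023654 + 0.086966 = 0.206787
B = 1 / 0.206787 = 4.8359
Bₛ = (B − 1)/(n − 1) = (4.8359 − 1)/(6 − 1) = 3.8359/5 = 0.7672

0.77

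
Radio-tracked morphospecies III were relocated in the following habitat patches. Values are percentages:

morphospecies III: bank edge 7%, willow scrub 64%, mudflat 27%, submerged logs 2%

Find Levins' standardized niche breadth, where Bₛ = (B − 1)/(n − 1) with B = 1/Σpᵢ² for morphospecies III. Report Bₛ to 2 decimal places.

Convert percentages to proportions (divide by 100).
Σpᵢ² = 0.07² + 0.64² + 0.27² + 0.02² = 0.0049 + 0.4096 + 0.0729 + 0.0004 = 0.4878
B = 1 / 0.4878 = 2.0500
Bₛ = (B − 1)/(n − 1) = (2.0500 − 1)/(4 − 1) = 1.0500/3 = 0.3500

0.35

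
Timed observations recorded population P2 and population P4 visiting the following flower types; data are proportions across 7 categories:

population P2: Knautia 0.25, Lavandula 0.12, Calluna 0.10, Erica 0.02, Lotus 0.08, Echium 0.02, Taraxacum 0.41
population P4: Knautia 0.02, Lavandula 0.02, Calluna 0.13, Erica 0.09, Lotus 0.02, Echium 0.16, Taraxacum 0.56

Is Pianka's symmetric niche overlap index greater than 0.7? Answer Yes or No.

Yes

Σ p₁ᵢp₂ᵢ = 0.0050 + 0.0024 + 0.0130 + 0.0018 + 0.0016 + 0.0032 + 0.2296 = 0.2566
Σp_1ᵢ² = 0.25² + 0.12² + 0.10² + 0.02² + 0.08² + 0.02² + 0.41² = 0.0625 + 0.0144 + 0.0100 + 0.0004 + 0.0064 + 0.0004 + 0.1681 = 0.2622
Σp_2ᵢ² = 0.02² + 0.02² + 0.13² + 0.09² + 0.02² + 0.16² + 0.56² = 0.0004 + 0.0004 + 0.0169 + 0.0081 + 0.0004 + 0.0256 + 0.3136 = 0.3654
O = 0.2566 / √(0.2622 × 0.3654) = 0.2566 / 0.30953 = 0.8290
O = 0.8290 > 0.7 → Yes.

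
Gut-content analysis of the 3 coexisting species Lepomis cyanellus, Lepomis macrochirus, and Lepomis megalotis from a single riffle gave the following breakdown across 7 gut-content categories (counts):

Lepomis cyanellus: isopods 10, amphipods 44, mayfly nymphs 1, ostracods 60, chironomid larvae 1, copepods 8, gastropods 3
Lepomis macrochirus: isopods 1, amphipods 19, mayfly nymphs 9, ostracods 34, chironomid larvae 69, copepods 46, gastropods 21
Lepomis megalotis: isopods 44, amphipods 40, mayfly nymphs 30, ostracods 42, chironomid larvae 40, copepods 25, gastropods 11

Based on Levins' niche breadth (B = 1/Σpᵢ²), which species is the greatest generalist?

Lepomis megalotis

Proportions for Lepomis cyanellus (n=127): 10/127=0.0787, 44/127=0.3465, 1/127=0.0079, 60/127=0.4724, 1/127=0.0079, 8/127=0.0630, 3/127=0.0236
Proportions for Lepomis macrochirus (n=199): 1/199=0.0050, 19/199=0.0955, 9/199=0.0452, 34/199=0.1709, 69/199=0.3467, 46/199=0.2312, 21/199=0.1055
Proportions for Lepomis megalotis (n=232): 44/232=0.1897, 40/232=0.1724, 30/232=0.1293, 42/232=0.1810, 40/232=0.1724, 25/232=0.1078, 11/232=0.0474
Σp_cyanᵢ² = 0.0787² + 0.3465² + 0.0079² + 0.4724² + 0.0079² + 0.0630² + 0.0236² = 0.006194 + 0.120062 + 0.000062 + 0.223162 + 0.000062 + 0.003969 + 0.000557 = 0.354068
B_cyan = 1 / 0.354068 = 2.8243
Σp_macrᵢ² = 0.0050² + 0.0955² + 0.0452² + 0.1709² + 0.3467² + 0.2312² + 0.1055² = 0.000025 + 0.009120 + 0.002043 + 0.029207 + 0.120201 + 0.053453 + 0.011130 = 0.225179
B_macr = 1 / 0.225179 = 4.4409
Σp_megaᵢ² = 0.1897² + 0.1724² + 0.1293² + 0.1810² + 0.1724² + 0.1078² + 0.0474² = 0.035986 + 0.029722 + 0.016718 + 0.032761 + 0.029722 + 0.011621 + 0.002247 = 0.158777
B_mega = 1 / 0.158777 = 6.2981
Highest B → broadest niche (most generalist): Lepomis megalotis (B = 6.30).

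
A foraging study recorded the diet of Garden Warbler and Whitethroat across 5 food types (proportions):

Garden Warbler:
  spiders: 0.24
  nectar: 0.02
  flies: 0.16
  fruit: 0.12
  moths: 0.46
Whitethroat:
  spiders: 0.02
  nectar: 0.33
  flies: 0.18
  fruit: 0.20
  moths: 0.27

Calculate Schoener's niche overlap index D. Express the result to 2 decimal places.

Σ|p₁ᵢ − p₂ᵢ| = 0.22 + 0.31 + 0.02 + 0.08 + 0.19 = 0.82
D = 1 − ½ × 0.82 = 1 − 0.410 = 0.5900

0.59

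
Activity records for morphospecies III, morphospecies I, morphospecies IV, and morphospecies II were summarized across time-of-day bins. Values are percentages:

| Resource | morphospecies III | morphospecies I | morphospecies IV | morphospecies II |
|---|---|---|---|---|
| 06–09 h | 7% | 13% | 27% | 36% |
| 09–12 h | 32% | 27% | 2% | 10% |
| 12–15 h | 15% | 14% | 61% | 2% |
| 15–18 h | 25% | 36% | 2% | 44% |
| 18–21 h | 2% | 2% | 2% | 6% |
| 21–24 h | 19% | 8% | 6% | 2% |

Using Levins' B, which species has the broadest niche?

Convert percentages to proportions (divide by 100).
Σp_IIIᵢ² = 0.07² + 0.32² + 0.15² + 0.25² + 0.02² + 0.19² = 0.0049 + 0.1024 + 0.0225 + 0.0625 + 0.0004 + 0.0361 = 0.2288
B_III = 1 / 0.2288 = 4.3706
Σp_Iᵢ² = 0.13² + 0.27² + 0.14² + 0.36² + 0.02² + 0.08² = 0.0169 + 0.0729 + 0.0196 + 0.1296 + 0.0004 + 0.0064 = 0.2458
B_I = 1 / 0.2458 = 4.0683
Σp_IVᵢ² = 0.27² + 0.02² + 0.61² + 0.02² + 0.02² + 0.06² = 0.0729 + 0.0004 + 0.3721 + 0.0004 + 0.0004 + 0.0036 = 0.4498
B_IV = 1 / 0.4498 = 2.2232
Σp_IIᵢ² = 0.36² + 0.10² + 0.02² + 0.44² + 0.06² + 0.02² = 0.1296 + 0.0100 + 0.0004 + 0.1936 + 0.0036 + 0.0004 = 0.3376
B_II = 1 / 0.3376 = 2.9621
Highest B → broadest niche (most generalist): morphospecies III (B = 4.37).

morphospecies III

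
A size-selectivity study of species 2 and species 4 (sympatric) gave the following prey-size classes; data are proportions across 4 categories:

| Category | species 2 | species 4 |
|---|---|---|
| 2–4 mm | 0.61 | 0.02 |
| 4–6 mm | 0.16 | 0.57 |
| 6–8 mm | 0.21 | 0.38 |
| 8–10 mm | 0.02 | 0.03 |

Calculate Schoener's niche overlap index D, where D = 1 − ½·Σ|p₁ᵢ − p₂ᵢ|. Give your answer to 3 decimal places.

Σ|p₁ᵢ − p₂ᵢ| = 0.59 + 0.41 + 0.17 + 0.01 = 1.18
D = 1 − ½ × 1.18 = 1 − 0.590 = 0.41000

0.410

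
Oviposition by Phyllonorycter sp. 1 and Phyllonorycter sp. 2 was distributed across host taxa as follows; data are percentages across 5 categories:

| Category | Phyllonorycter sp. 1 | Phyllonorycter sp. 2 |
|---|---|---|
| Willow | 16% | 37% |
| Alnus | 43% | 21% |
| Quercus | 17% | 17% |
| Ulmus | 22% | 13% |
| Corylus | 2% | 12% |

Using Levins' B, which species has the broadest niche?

Convert percentages to proportions (divide by 100).
Σp_1ᵢ² = 0.16² + 0.43² + 0.17² + 0.22² + 0.02² = 0.0256 + 0.1849 + 0.0289 + 0.0484 + 0.0004 = 0.2882
B_1 = 1 / 0.2882 = 3.4698
Σp_2ᵢ² = 0.37² + 0.21² + 0.17² + 0.13² + 0.12² = 0.1369 + 0.0441 + 0.0289 + 0.0169 + 0.0144 = 0.2412
B_2 = 1 / 0.2412 = 4.1459
Highest B → broadest niche (most generalist): Phyllonorycter sp. 2 (B = 4.15).

Phyllonorycter sp. 2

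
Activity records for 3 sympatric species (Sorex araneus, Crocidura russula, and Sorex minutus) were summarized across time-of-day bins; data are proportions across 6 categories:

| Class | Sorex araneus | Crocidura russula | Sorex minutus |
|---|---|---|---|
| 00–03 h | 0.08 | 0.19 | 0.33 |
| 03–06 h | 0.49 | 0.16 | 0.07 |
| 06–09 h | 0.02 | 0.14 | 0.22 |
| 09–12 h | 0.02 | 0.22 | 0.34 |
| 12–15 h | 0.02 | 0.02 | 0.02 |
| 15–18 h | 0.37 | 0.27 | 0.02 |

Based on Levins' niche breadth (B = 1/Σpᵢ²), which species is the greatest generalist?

Crocidura russula

Σp_aranᵢ² = 0.08² + 0.49² + 0.02² + 0.02² + 0.02² + 0.37² = 0.0064 + 0.2401 + 0.0004 + 0.0004 + 0.0004 + 0.1369 = 0.3846
B_aran = 1 / 0.3846 = 2.6001
Σp_russᵢ² = 0.19² + 0.16² + 0.14² + 0.22² + 0.02² + 0.27² = 0.0361 + 0.0256 + 0.0196 + 0.0484 + 0.0004 + 0.0729 = 0.2030
B_russ = 1 / 0.2030 = 4.9261
Σp_minuᵢ² = 0.33² + 0.07² + 0.22² + 0.34² + 0.02² + 0.02² = 0.1089 + 0.0049 + 0.0484 + 0.1156 + 0.0004 + 0.0004 = 0.2786
B_minu = 1 / 0.2786 = 3.5894
Highest B → broadest niche (most generalist): Crocidura russula (B = 4.93).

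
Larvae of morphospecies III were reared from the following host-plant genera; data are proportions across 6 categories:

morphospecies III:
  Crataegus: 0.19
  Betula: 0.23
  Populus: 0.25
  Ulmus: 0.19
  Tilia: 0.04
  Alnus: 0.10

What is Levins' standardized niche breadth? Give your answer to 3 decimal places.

Σpᵢ² = 0.19² + 0.23² + 0.25² + 0.19² + 0.04² + 0.10² = 0.0361 + 0.0529 + 0.0625 + 0.0361 + 0.0016 + 0.0100 = 0.1992
B = 1 / 0.1992 = 5.02008
Bₛ = (B − 1)/(n − 1) = (5.02008 − 1)/(6 − 1) = 4.02008/5 = 0.80402

0.804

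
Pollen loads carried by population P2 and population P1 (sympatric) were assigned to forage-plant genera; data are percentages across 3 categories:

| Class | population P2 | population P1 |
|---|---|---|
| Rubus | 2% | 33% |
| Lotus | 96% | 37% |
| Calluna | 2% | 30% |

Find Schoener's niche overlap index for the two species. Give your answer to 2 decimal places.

Convert percentages to proportions (divide by 100).
Σ|p₁ᵢ − p₂ᵢ| = 0.31 + 0.59 + 0.28 = 1.18
D = 1 − ½ × 1.18 = 1 − 0.590 = 0.4100

0.41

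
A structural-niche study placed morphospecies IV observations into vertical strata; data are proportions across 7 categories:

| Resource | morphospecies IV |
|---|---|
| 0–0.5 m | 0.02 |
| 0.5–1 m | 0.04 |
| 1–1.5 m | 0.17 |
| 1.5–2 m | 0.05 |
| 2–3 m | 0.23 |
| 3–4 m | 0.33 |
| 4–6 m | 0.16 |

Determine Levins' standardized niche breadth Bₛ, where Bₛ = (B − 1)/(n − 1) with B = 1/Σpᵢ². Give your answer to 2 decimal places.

0.59

Σpᵢ² = 0.02² + 0.04² + 0.17² + 0.05² + 0.23² + 0.33² + 0.16² = 0.0004 + 0.0016 + 0.0289 + 0.0025 + 0.0529 + 0.1089 + 0.0256 = 0.2208
B = 1 / 0.2208 = 4.5290
Bₛ = (B − 1)/(n − 1) = (4.5290 − 1)/(7 − 1) = 3.5290/6 = 0.5882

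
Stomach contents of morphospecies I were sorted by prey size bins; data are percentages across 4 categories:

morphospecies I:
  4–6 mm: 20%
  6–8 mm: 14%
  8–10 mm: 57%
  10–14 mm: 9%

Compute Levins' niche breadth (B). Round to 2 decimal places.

2.55

Convert percentages to proportions (divide by 100).
Σpᵢ² = 0.20² + 0.14² + 0.57² + 0.09² = 0.0400 + 0.0196 + 0.3249 + 0.0081 = 0.3926
B = 1 / 0.3926 = 2.5471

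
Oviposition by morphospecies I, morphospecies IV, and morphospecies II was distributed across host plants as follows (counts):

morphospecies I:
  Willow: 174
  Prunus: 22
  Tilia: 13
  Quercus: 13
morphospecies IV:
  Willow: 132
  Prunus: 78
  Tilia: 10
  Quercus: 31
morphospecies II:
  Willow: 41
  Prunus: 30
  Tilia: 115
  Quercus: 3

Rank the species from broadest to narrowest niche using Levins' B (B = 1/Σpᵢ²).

morphospecies IV > morphospecies II > morphospecies I

Proportions for morphospecies I (n=222): 174/222=0.7838, 22/222=0.0991, 13/222=0.0586, 13/222=0.0586
Proportions for morphospecies IV (n=251): 132/251=0.5259, 78/251=0.3108, 10/251=0.0398, 31/251=0.1235
Proportions for morphospecies II (n=189): 41/189=0.2169, 30/189=0.1587, 115/189=0.6085, 3/189=0.0159
Σp_Iᵢ² = 0.7838² + 0.0991² + 0.0586² + 0.0586² = 0.614342 + 0.009821 + 0.003434 + 0.003434 = 0.631031
B_I = 1 / 0.631031 = 1.5847
Σp_IVᵢ² = 0.5259² + 0.3108² + 0.0398² + 0.1235² = 0.276571 + 0.096597 + 0.001584 + 0.015252 = 0.390004
B_IV = 1 / 0.390004 = 2.5641
Σp_IIᵢ² = 0.2169² + 0.1587² + 0.6085² + 0.0159² = 0.047046 + 0.025186 + 0.370272 + 0.000253 = 0.442757
B_II = 1 / 0.442757 = 2.2586
Ranking by B (broadest → narrowest): morphospecies IV (2.56) > morphospecies II (2.26) > morphospecies I (1.58)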